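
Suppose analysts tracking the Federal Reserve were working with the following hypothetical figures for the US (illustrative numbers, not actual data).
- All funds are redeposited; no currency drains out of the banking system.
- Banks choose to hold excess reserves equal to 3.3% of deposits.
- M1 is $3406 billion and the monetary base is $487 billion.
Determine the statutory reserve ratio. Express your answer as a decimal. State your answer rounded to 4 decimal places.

0.1100

Using m = M/MB = 3406/487 ≈ 6.993840. Since m = (1 + c)/(c + rr + e), the denominator satisfies c + rr + e = (1 + c)/m = (1 + 0) / 6.993840 ≈ 0.142983.
With c = 0 and e = 0.033, the statutory reserve ratio is 0.142983 − 0 − 0.033 = 0.109983.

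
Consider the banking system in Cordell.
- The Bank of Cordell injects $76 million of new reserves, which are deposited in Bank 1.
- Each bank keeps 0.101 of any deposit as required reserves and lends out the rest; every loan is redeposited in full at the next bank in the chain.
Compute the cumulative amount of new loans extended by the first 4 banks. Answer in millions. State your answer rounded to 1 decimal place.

Bank i lends (1 − rr)^i of the original deposit: Bank 1 lends 76·0.8990 = 68.3240, Bank 2 lends 76·0.8990² ≈ 61.4233, and so on.
Summing a geometric series: total = 76·[0.8990·(1 − 0.8990^4) / (1 − 0.8990)] ≈ 234.6092 million.

$234.6 million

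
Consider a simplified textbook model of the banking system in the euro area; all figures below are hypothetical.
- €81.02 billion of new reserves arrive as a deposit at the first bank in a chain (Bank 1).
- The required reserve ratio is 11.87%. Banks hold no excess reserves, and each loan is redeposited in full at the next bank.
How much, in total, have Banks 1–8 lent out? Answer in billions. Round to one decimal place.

€382.6 billion

Bank i lends (1 − rr)^i of the original deposit: Bank 1 lends 81.02·0.8813 ≈ 71.4029, Bank 2 lends 81.02·0.8813² ≈ 62.9274, and so on.
Summing a geometric series: total = 81.02·[0.8813·(1 − 0.8813^8) / (1 − 0.8813)] ≈ 382.6362 billion.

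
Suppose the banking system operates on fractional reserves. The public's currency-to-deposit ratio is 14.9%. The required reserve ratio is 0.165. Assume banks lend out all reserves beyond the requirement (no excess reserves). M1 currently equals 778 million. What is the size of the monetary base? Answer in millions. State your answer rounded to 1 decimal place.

212.6 million

The money multiplier is m = (1 + c) / (rr + c) = (1 + 0.149) / (0.165 + 0.149) ≈ 3.65924.
MB = M / m = 778 / 3.65924 ≈ 212.6125 million.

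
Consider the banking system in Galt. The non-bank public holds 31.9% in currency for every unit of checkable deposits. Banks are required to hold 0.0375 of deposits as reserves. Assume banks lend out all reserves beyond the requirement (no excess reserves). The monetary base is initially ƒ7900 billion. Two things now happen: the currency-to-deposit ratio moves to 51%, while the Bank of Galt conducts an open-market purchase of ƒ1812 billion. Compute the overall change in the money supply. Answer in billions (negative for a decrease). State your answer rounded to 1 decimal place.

Before: m₁ = (1 + 0.319) / (0.0375 + 0.319) ≈ 3.699860, MB₁ = 7900, so M₁ = 3.699860 × 7900 = 29228.894 billion.
After: m₂ = (1 + 0.51) / (0.0375 + 0.51) ≈ 2.757991, MB₂ = 7900 + 1812 = 9712, so M₂ = 2.757991 × 9712 ≈ 26785.6086 billion.
ΔM = M₂ − M₁ = 26785.6086 − 29228.894 = -2443.2854 billion.

-2443.3 billion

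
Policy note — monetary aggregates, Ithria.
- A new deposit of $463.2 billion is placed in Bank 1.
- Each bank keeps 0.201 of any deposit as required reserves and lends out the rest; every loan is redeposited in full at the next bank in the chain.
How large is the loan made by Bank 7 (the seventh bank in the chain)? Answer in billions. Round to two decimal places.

$96.29 billion

Each bank lends a fraction (1 − rr) = 0.7990 of the deposit it receives, so Bank 7 receives 463.2·0.7990^6 and lends 463.2·0.7990^7 ≈ 96.2933 billion.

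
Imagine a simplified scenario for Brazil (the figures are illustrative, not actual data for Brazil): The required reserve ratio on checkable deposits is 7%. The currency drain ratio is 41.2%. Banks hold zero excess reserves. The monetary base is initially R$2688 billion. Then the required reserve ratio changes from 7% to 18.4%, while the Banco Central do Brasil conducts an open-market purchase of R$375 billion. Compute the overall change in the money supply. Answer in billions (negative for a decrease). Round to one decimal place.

-617.8 billion

Before: m₁ = (1 + 0.412) / (0.07 + 0.412) ≈ 2.929461, MB₁ = 2688, so M₁ = 2.929461 × 2688 ≈ 7874.3912 billion.
After: m₂ = (1 + 0.412) / (0.184 + 0.412) ≈ 2.369128, MB₂ = 2688 + 375 = 3063, so M₂ = 2.369128 × 3063 ≈ 7256.6391 billion.
ΔM = M₂ − M₁ = 7256.6391 − 7874.3912 = -617.7521 billion.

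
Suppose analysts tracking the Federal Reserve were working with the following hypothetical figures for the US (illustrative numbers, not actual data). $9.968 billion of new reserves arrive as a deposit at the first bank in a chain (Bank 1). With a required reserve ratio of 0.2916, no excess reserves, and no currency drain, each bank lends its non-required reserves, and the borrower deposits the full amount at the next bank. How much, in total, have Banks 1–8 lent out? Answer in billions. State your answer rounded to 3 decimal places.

$22.680 billion

Bank i lends (1 − rr)^i of the original deposit: Bank 1 lends 9.968·0.7084 ≈ 7.0613, Bank 2 lends 9.968·0.7084² ≈ 5.0022, and so on.
Summing a geometric series: total = 9.968·[0.7084·(1 − 0.7084^8) / (1 − 0.7084)] ≈ 22.6800 billion.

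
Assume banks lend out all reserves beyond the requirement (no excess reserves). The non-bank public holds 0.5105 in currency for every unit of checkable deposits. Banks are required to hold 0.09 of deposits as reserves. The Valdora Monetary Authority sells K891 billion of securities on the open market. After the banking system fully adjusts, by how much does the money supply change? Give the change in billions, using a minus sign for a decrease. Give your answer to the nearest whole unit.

-2241 billion

The money multiplier is m = (1 + c) / (rr + c) = (1 + 0.5105) / (0.09 + 0.5105) ≈ 2.5154.
The sale removes 891 billion of base, so ΔM = m × ΔMB = 2.5154 × (−891) = -2241.2214 billion.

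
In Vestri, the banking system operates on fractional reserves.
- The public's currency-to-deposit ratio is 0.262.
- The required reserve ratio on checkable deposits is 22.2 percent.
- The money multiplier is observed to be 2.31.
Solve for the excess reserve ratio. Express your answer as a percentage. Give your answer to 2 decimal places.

Using m = 2.31. Since m = (1 + c)/(c + rr + e), the denominator satisfies c + rr + e = (1 + c)/m = (1 + 0.262) / 2.31 ≈ 0.546320.
With c = 0.262 and rr = 0.222, the excess reserve ratio is 0.546320 − 0.262 − 0.222 = 0.06232.

6.23%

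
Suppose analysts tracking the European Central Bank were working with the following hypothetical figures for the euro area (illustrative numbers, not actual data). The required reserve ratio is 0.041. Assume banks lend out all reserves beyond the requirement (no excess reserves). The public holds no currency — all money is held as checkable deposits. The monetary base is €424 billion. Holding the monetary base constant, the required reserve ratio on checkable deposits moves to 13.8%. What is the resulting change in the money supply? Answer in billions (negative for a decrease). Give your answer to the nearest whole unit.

-7269 billion

Initially m₁ = 1 / (0.041) ≈ 24.3902, so M₁ = 24.3902 × 424 = 10341.4448 billion.
After the change m₂ = 1 / (0.138) ≈ 7.2464, so M₂ = 7.2464 × 424 = 3072.4736 billion.
ΔM = M₂ − M₁ = 3072.4736 − 10341.4448 = -7268.9712 billion.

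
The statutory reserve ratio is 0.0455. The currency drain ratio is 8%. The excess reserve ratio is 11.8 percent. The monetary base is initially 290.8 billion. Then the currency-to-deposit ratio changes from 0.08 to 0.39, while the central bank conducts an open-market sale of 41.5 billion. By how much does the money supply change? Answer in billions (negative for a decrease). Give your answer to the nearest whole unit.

-664 billion

Before: m₁ = (1 + 0.08) / (0.0455 + 0.118 + 0.08) ≈ 4.4353, MB₁ = 290.8, so M₁ = 4.4353 × 290.8 ≈ 1289.7852 billion.
After: m₂ = (1 + 0.39) / (0.0455 + 0.118 + 0.39) ≈ 2.5113, MB₂ = 290.8 − 41.5 = 249.3, so M₂ = 2.5113 × 249.3 ≈ 626.0671 billion.
ΔM = M₂ − M₁ = 626.0671 − 1289.7852 = -663.7181 billion.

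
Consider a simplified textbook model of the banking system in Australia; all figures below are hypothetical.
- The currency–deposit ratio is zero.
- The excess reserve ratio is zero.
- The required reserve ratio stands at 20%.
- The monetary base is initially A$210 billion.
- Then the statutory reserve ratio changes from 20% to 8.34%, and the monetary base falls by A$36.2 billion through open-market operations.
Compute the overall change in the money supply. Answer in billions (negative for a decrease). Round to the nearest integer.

Before: m₁ = 1 / (0.2) = 5, MB₁ = 210, so M₁ = 5 × 210 = 1050 billion.
After: m₂ = 1 / (0.0834) ≈ 11.9904, MB₂ = 210 − 36.2 = 173.8, so M₂ = 11.9904 × 173.8 ≈ 2083.9315 billion.
ΔM = M₂ − M₁ = 2083.9315 − 1050 = 1033.9315 billion.

A$1034 billion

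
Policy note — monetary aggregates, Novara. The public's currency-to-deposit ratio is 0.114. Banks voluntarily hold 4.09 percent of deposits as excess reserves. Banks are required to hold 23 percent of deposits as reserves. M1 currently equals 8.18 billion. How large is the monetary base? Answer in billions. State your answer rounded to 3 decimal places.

2.826 billion

The money multiplier is m = (1 + c) / (rr + e + c) = (1 + 0.114) / (0.23 + 0.0409 + 0.114) ≈ 2.89426.
MB = M / m = 8.18 / 2.89426 ≈ 2.8263 billion.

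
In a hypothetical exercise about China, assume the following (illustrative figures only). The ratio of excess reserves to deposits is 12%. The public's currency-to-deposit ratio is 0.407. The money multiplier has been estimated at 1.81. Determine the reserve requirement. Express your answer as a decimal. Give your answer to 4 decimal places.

Using m = 1.81. Since m = (1 + c)/(c + rr + e), the denominator satisfies c + rr + e = (1 + c)/m = (1 + 0.407) / 1.81 ≈ 0.777348.
With c = 0.407 and e = 0.12, the reserve requirement is 0.777348 − 0.407 − 0.12 = 0.250348.

0.2503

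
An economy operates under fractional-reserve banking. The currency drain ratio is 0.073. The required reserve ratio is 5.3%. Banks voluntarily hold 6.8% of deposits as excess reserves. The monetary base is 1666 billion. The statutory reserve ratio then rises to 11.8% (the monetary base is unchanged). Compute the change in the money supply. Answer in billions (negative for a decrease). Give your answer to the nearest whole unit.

Initially m₁ = (1 + 0.073) / (0.053 + 0.068 + 0.073) ≈ 5.53093, so M₁ = 5.53093 × 1666 ≈ 9214.5294 billion.
After the change m₂ = (1 + 0.073) / (0.118 + 0.068 + 0.073) ≈ 4.14286, so M₂ = 4.14286 × 1666 ≈ 6902.0048 billion.
ΔM = M₂ − M₁ = 6902.0048 − 9214.5294 = -2312.5246 billion.

-2313 billion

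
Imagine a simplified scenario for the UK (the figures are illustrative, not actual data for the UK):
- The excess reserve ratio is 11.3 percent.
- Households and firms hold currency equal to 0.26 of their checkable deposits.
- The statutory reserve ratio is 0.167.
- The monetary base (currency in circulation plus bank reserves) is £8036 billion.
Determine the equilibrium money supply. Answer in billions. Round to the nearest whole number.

£18751 billion

The money multiplier is m = (1 + c) / (rr + e + c) = (1 + 0.26) / (0.167 + 0.113 + 0.26) ≈ 2.33333.
So M = m × MB = 2.33333 × 8036 ≈ 18750.6399 billion.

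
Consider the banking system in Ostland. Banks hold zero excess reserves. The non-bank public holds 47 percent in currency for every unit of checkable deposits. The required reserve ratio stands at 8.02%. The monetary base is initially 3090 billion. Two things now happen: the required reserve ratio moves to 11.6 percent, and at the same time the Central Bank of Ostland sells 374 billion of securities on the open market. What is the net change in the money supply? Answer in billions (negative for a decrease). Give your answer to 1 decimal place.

-1442.6 billion

Before: m₁ = (1 + 0.47) / (0.0802 + 0.47) ≈ 2.671756, MB₁ = 3090, so M₁ = 2.671756 × 3090 ≈ 8255.726 billion.
After: m₂ = (1 + 0.47) / (0.116 + 0.47) ≈ 2.508532, MB₂ = 3090 − 374 = 2716, so M₂ = 2.508532 × 2716 ≈ 6813.1729 billion.
ΔM = M₂ − M₁ = 6813.1729 − 8255.726 = -1442.5531 billion.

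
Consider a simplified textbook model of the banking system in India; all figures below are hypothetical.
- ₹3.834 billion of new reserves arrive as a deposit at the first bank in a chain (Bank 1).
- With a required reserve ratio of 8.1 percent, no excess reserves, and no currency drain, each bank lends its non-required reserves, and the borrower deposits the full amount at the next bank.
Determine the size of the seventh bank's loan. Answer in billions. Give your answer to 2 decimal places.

Each bank lends a fraction (1 − rr) = 0.9190 of the deposit it receives, so Bank 7 receives 3.834·0.9190^6 and lends 3.834·0.9190^7 ≈ 2.1226 billion.

₹2.12 billion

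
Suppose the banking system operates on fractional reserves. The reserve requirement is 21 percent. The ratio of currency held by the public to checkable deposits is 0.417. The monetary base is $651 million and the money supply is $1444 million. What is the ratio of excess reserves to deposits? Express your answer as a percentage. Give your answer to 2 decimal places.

1.18%

Using m = M/MB = 1444/651 ≈ 2.218126. Since m = (1 + c)/(c + rr + e), the denominator satisfies c + rr + e = (1 + c)/m = (1 + 0.417) / 2.218126 ≈ 0.638828.
With c = 0.417 and rr = 0.21, the ratio of excess reserves to deposits is 0.638828 − 0.417 − 0.21 = 0.011828.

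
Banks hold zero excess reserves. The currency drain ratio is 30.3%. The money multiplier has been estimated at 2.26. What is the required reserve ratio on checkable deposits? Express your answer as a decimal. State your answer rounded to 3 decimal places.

Using m = 2.26. Since m = (1 + c)/(c + rr + e), the denominator satisfies c + rr + e = (1 + c)/m = (1 + 0.303) / 2.26 ≈ 0.576549.
With c = 0.303 and e = 0, the required reserve ratio on checkable deposits is 0.576549 − 0.303 − 0 = 0.273549.

0.274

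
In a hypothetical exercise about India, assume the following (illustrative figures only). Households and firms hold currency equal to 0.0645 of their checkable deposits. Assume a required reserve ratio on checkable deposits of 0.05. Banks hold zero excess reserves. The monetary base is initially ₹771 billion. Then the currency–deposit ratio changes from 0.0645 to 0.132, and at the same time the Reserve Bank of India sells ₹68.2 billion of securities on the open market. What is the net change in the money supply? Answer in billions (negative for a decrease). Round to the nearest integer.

-2797 billion

Before: m₁ = (1 + 0.0645) / (0.05 + 0.0645) ≈ 9.2969, MB₁ = 771, so M₁ = 9.2969 × 771 = 7167.9099 billion.
After: m₂ = (1 + 0.132) / (0.05 + 0.132) ≈ 6.2198, MB₂ = 771 − 68.2 = 702.8, so M₂ = 6.2198 × 702.8 ≈ 4371.2754 billion.
ΔM = M₂ − M₁ = 4371.2754 − 7167.9099 = -2796.6345 billion.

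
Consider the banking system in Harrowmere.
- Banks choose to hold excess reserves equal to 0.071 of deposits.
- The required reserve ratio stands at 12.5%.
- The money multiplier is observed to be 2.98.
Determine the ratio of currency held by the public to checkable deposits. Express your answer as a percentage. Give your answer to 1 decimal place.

Using m = 2.98. From m = (1 + c)/(c + rr + e), rearranging gives 1 + c = m·(c + rr + e), so c·(1 − m) = m·(rr + e) − 1.
Hence c = [m·(rr + e) − 1]/(1 − m) = [2.98 × (0.125 + 0.071) − 1] / (1 − 2.98) ≈ 0.210061.

21.0%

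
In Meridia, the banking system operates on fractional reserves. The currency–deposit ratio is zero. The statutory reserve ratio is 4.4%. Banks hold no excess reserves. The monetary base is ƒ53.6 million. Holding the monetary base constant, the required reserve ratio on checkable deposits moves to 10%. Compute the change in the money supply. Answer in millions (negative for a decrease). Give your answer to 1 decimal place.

-682.2 million

Initially m₁ = 1 / (0.044) ≈ 22.7273, so M₁ = 22.7273 × 53.6 ≈ 1218.1833 million.
After the change m₂ = 1 / (0.1) = 10, so M₂ = 10 × 53.6 = 536 million.
ΔM = M₂ − M₁ = 536 − 1218.1833 = -682.1833 million.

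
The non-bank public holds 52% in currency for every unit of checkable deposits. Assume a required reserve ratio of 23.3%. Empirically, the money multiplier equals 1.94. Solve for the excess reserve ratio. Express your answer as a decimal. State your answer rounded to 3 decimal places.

Using m = 1.94. Since m = (1 + c)/(c + rr + e), the denominator satisfies c + rr + e = (1 + c)/m = (1 + 0.52) / 1.94 ≈ 0.783505.
With c = 0.52 and rr = 0.233, the excess reserve ratio is 0.783505 − 0.52 − 0.233 = 0.030505.

0.031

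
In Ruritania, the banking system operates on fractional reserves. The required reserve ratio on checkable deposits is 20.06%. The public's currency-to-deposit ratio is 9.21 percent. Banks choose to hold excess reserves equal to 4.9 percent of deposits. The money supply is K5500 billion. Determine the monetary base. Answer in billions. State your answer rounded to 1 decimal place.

K1720.9 billion

The money multiplier is m = (1 + c) / (rr + e + c) = (1 + 0.0921) / (0.2006 + 0.049 + 0.0921) ≈ 3.196078.
MB = M / m = 5500 / 3.196078 ≈ 1720.8591 billion.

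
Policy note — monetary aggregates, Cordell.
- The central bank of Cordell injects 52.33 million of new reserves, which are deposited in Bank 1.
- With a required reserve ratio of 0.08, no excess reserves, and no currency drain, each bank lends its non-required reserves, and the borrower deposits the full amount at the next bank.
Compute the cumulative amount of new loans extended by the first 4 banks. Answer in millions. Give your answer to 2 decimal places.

170.67 million

Bank i lends (1 − rr)^i of the original deposit: Bank 1 lends 52.33·0.9200 = 48.1436, Bank 2 lends 52.33·0.9200² ≈ 44.2921, and so on.
Summing a geometric series: total = 52.33·[0.9200·(1 − 0.9200^4) / (1 − 0.9200)] ≈ 170.6733 million.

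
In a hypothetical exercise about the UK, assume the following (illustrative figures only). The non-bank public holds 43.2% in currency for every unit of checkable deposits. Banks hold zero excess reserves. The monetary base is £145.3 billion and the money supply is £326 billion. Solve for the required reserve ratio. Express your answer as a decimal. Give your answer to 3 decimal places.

Using m = M/MB = 326/145.3 ≈ 2.243634. Since m = (1 + c)/(c + rr + e), the denominator satisfies c + rr + e = (1 + c)/m = (1 + 0.432) / 2.243634 ≈ 0.638250.
With c = 0.432 and e = 0, the required reserve ratio is 0.638250 − 0.432 − 0 = 0.20625.

0.206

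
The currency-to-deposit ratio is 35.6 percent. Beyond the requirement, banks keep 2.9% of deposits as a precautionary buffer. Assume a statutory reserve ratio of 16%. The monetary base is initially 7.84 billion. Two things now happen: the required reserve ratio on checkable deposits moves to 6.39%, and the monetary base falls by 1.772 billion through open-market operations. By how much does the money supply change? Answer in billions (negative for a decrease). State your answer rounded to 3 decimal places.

Before: m₁ = (1 + 0.356) / (0.16 + 0.029 + 0.356) ≈ 2.48807, MB₁ = 7.84, so M₁ = 2.48807 × 7.84 ≈ 19.5065 billion.
After: m₂ = (1 + 0.356) / (0.0639 + 0.029 + 0.356) ≈ 3.02072, MB₂ = 7.84 − 1.772 = 6.068, so M₂ = 3.02072 × 6.068 ≈ 18.3297 billion.
ΔM = M₂ − M₁ = 18.3297 − 19.5065 = -1.1768 billion.

-1.177 billion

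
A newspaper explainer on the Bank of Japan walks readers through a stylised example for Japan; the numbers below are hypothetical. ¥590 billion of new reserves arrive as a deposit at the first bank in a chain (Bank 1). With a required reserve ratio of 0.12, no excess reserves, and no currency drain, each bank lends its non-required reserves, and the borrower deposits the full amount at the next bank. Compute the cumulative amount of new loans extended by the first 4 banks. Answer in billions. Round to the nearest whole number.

¥1732 billion

Bank i lends (1 − rr)^i of the original deposit: Bank 1 lends 590·0.8800 = 519.2000, Bank 2 lends 590·0.8800² = 456.8960, and so on.
Summing a geometric series: total = 590·[0.8800·(1 − 0.8800^4) / (1 − 0.8800)] ≈ 1731.9847 billion.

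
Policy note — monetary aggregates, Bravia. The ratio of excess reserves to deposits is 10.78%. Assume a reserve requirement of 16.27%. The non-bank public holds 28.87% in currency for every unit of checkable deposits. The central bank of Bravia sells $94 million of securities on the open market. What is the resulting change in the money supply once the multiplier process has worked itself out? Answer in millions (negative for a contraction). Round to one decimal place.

-216.6 million

The money multiplier is m = (1 + c) / (rr + e + c) = (1 + 0.2887) / (0.1627 + 0.1078 + 0.2887) ≈ 2.3045.
The sale removes 94 million of base, so ΔM = m × ΔMB = 2.3045 × (−94) = -216.623 million.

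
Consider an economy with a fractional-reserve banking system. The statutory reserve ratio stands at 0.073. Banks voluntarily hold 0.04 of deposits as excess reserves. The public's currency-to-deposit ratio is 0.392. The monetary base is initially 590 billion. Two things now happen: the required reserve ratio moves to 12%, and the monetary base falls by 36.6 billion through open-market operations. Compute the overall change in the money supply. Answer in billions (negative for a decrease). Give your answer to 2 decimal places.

-230.77 billion

Before: m₁ = (1 + 0.392) / (0.073 + 0.04 + 0.392) ≈ 2.756436, MB₁ = 590, so M₁ = 2.756436 × 590 ≈ 1626.2972 billion.
After: m₂ = (1 + 0.392) / (0.12 + 0.04 + 0.392) ≈ 2.521739, MB₂ = 590 − 36.6 = 553.4, so M₂ = 2.521739 × 553.4 ≈ 1395.5304 billion.
ΔM = M₂ − M₁ = 1395.5304 − 1626.2972 = -230.7668 billion.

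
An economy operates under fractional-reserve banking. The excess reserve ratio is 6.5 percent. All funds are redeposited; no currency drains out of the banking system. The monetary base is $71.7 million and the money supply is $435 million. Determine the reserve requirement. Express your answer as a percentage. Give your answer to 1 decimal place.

Using m = M/MB = 435/71.7 ≈ 6.066946. Since m = (1 + c)/(c + rr + e), the denominator satisfies c + rr + e = (1 + c)/m = (1 + 0) / 6.066946 ≈ 0.164828.
With c = 0 and e = 0.065, the reserve requirement is 0.164828 − 0 − 0.065 = 0.099828.

10.0%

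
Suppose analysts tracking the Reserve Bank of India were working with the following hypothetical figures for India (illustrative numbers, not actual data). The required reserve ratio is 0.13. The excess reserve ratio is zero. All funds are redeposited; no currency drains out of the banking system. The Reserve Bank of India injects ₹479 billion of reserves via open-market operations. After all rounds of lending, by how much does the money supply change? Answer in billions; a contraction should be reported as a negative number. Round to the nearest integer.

The simple money multiplier is m = 1/rr = 1/0.13 ≈ 7.6923.
An open-market purchase increases the monetary base by 479 billion, so ΔM = m × ΔMB = 7.6923 × 479 = 3684.6117 billion.

₹3685 billion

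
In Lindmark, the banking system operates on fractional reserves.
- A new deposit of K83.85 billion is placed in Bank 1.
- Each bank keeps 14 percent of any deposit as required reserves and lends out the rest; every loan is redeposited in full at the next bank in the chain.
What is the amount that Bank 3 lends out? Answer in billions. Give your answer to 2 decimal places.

Each bank lends a fraction (1 − rr) = 0.8600 of the deposit it receives, so Bank 3 receives 83.85·0.8600^2 and lends 83.85·0.8600^3 ≈ 53.3333 billion.

K53.33 billion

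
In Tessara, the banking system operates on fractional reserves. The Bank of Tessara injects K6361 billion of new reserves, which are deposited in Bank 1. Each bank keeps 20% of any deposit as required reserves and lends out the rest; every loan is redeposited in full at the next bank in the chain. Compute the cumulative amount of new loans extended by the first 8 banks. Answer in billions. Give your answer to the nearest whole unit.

K21175 billion

Bank i lends (1 − rr)^i of the original deposit: Bank 1 lends 6361·0.8000 = 5088.8000, Bank 2 lends 6361·0.8000² = 4071.0400, and so on.
Summing a geometric series: total = 6361·[0.8000·(1 − 0.8000^8) / (1 − 0.8000)] ≈ 21175.2052 billion.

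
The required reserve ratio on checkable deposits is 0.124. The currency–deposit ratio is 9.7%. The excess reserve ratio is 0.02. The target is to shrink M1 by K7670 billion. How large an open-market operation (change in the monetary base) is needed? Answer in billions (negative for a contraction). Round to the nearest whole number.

-1685 billion

The money multiplier is m = (1 + c) / (rr + e + c) = (1 + 0.097) / (0.124 + 0.02 + 0.097) ≈ 4.55187.
ΔMB = ΔM / m = (−7670) / 4.55187 ≈ -1685.0218 billion.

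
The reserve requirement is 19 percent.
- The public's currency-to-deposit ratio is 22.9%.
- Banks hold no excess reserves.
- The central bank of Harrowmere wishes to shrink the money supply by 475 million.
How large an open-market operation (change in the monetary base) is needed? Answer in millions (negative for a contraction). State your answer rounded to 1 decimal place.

The money multiplier is m = (1 + c) / (rr + c) = (1 + 0.229) / (0.19 + 0.229) ≈ 2.93317.
ΔMB = ΔM / m = (−475) / 2.93317 ≈ -161.9408 million.

-161.9 million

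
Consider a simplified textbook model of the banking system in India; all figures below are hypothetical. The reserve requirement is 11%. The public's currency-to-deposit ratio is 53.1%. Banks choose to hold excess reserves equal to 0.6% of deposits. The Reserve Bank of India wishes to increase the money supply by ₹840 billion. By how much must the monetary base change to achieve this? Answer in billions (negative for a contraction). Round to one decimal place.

The money multiplier is m = (1 + c) / (rr + e + c) = (1 + 0.531) / (0.11 + 0.006 + 0.531) ≈ 2.36631.
ΔMB = ΔM / m = (+840) / 2.36631 ≈ 354.9831 billion.

₹355.0 billion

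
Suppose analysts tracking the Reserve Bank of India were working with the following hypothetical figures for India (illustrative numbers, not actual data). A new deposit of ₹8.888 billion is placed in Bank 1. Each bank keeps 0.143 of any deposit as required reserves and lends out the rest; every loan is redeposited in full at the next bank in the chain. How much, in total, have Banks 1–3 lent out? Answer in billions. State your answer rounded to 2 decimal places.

₹19.74 billion

Bank i lends (1 − rr)^i of the original deposit: Bank 1 lends 8.888·0.8570 ≈ 7.6170, Bank 2 lends 8.888·0.8570² ≈ 6.5278, and so on.
Summing a geometric series: total = 8.888·[0.8570·(1 − 0.8570^3) / (1 − 0.8570)] ≈ 19.7391 billion.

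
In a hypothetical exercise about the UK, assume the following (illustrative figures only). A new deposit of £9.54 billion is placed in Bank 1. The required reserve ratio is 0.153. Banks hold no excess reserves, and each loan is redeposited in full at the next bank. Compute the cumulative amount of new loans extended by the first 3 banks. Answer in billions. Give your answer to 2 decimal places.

Bank i lends (1 − rr)^i of the original deposit: Bank 1 lends 9.54·0.8470 ≈ 8.0804, Bank 2 lends 9.54·0.8470² ≈ 6.8441, and so on.
Summing a geometric series: total = 9.54·[0.8470·(1 − 0.8470^3) / (1 − 0.8470)] ≈ 20.7214 billion.

£20.72 billion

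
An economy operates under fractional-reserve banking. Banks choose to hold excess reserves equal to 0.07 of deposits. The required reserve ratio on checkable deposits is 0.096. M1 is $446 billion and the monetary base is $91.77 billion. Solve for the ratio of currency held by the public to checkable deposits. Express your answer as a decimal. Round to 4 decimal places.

Using m = M/MB = 446/91.77 ≈ 4.859976. From m = (1 + c)/(c + rr + e), rearranging gives 1 + c = m·(c + rr + e), so c·(1 − m) = m·(rr + e) − 1.
Hence c = [m·(rr + e) − 1]/(1 − m) = [4.859976 × (0.096 + 0.07) − 1] / (1 − 4.859976) ≈ 0.050064.

0.0501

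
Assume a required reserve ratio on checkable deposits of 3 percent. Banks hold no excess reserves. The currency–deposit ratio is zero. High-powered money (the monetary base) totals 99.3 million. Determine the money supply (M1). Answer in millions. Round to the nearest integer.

3310 million

With no currency drain or excess reserves, the money multiplier is m = 1/rr = 1/0.03 ≈ 33.3333.
Money supply M = m × MB = 33.3333 × 99.3 ≈ 3309.9967 million.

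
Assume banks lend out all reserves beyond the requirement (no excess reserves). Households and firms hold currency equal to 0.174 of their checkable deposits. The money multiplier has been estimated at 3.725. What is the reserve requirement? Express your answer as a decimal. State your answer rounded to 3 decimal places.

0.141

Using m = 3.725. Since m = (1 + c)/(c + rr + e), the denominator satisfies c + rr + e = (1 + c)/m = (1 + 0.174) / 3.725 ≈ 0.315168.
With c = 0.174 and e = 0, the reserve requirement is 0.315168 − 0.174 − 0 = 0.141168.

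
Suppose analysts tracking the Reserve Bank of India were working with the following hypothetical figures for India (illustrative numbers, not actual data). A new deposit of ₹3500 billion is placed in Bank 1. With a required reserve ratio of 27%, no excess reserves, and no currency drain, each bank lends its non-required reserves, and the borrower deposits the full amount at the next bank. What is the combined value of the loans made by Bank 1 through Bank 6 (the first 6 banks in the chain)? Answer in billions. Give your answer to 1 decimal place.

Bank i lends (1 − rr)^i of the original deposit: Bank 1 lends 3500·0.7300 = 2555.0000, Bank 2 lends 3500·0.7300² = 1865.1500, and so on.
Summing a geometric series: total = 3500·[0.7300·(1 − 0.7300^6) / (1 − 0.7300)] ≈ 8030.8928 billion.

₹8030.9 billion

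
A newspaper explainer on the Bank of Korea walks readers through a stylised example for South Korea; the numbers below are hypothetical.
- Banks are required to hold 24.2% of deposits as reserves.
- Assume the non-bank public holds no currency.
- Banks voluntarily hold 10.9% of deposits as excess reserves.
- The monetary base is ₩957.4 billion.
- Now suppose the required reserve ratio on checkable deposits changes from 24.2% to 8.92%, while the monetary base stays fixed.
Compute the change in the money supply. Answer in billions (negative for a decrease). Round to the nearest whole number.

Initially m₁ = 1 / (0.242 + 0.109) ≈ 2.8490, so M₁ = 2.8490 × 957.4 = 2727.6326 billion.
After the change m₂ = 1 / (0.0892 + 0.109) ≈ 5.0454, so M₂ = 5.0454 × 957.4 ≈ 4830.466 billion.
ΔM = M₂ − M₁ = 4830.466 − 2727.6326 = 2102.8334 billion.

₩2103 billion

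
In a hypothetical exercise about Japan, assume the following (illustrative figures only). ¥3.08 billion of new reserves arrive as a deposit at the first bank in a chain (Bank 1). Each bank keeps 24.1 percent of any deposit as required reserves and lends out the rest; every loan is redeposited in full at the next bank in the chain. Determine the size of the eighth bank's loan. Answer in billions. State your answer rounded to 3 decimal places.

Each bank lends a fraction (1 − rr) = 0.7590 of the deposit it receives, so Bank 8 receives 3.08·0.7590^7 and lends 3.08·0.7590^8 ≈ 0.3392 billion.

¥0.339 billion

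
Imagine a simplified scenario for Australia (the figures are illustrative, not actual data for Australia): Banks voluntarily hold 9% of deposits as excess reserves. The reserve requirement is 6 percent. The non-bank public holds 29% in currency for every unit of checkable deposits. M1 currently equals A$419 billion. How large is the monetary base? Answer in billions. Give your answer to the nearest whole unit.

A$143 billion

The money multiplier is m = (1 + c) / (rr + e + c) = (1 + 0.29) / (0.06 + 0.09 + 0.29) ≈ 2.9318.
MB = M / m = 419 / 2.9318 ≈ 142.9156 billion.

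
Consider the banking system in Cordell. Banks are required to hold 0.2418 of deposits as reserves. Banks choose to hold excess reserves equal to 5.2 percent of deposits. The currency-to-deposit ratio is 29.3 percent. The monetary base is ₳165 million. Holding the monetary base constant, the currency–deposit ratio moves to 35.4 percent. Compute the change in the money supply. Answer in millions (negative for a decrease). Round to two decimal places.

Initially m₁ = (1 + 0.293) / (0.2418 + 0.052 + 0.293) ≈ 2.203476, so M₁ = 2.203476 × 165 ≈ 363.5735 million.
After the change m₂ = (1 + 0.354) / (0.2418 + 0.052 + 0.354) ≈ 2.090151, so M₂ = 2.090151 × 165 ≈ 344.8749 million.
ΔM = M₂ − M₁ = 344.8749 − 363.5735 = -18.6986 million.

-18.70 million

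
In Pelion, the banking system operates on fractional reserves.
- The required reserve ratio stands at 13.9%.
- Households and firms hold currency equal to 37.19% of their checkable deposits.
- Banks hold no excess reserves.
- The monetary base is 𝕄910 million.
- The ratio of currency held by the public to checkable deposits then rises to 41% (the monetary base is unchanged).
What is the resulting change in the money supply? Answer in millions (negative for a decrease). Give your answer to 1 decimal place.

Initially m₁ = (1 + 0.3719) / (0.139 + 0.3719) ≈ 2.68526, so M₁ = 2.68526 × 910 = 2443.5866 million.
After the change m₂ = (1 + 0.41) / (0.139 + 0.41) ≈ 2.56831, so M₂ = 2.56831 × 910 = 2337.1621 million.
ΔM = M₂ − M₁ = 2337.1621 − 2443.5866 = -106.4245 million.

-106.4 million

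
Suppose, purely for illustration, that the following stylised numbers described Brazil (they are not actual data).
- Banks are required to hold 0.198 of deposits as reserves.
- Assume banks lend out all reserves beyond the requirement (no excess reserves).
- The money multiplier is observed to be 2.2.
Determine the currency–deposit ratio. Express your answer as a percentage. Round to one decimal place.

47.0%

Using m = 2.2. From m = (1 + c)/(c + rr + e), rearranging gives 1 + c = m·(c + rr + e), so c·(1 − m) = m·(rr + e) − 1.
Hence c = [m·(rr + e) − 1]/(1 − m) = [2.2 × (0.198 + 0) − 1] / (1 − 2.2) ≈ 0.470333.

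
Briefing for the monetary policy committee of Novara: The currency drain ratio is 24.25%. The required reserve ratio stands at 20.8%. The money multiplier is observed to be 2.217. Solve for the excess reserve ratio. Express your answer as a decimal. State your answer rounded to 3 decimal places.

0.110

Using m = 2.217. Since m = (1 + c)/(c + rr + e), the denominator satisfies c + rr + e = (1 + c)/m = (1 + 0.2425) / 2.217 ≈ 0.560442.
With c = 0.2425 and rr = 0.208, the excess reserve ratio is 0.560442 − 0.2425 − 0.208 = 0.109942.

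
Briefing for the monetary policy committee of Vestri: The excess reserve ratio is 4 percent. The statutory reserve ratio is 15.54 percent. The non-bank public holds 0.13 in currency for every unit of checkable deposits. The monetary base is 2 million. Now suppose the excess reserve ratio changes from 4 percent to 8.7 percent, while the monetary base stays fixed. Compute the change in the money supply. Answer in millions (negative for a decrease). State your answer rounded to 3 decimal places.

Initially m₁ = (1 + 0.13) / (0.1554 + 0.04 + 0.13) ≈ 3.47265, so M₁ = 3.47265 × 2 = 6.9453 million.
After the change m₂ = (1 + 0.13) / (0.1554 + 0.087 + 0.13) ≈ 3.03437, so M₂ = 3.03437 × 2 ≈ 6.0687 million.
ΔM = M₂ − M₁ = 6.0687 − 6.9453 = -0.8766 million.

-0.877 million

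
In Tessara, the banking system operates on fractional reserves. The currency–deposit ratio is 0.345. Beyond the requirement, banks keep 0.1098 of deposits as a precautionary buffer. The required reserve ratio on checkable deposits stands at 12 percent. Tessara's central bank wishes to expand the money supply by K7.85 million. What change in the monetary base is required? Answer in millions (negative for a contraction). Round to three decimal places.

The money multiplier is m = (1 + c) / (rr + e + c) = (1 + 0.345) / (0.12 + 0.1098 + 0.345) ≈ 2.33994.
ΔMB = ΔM / m = (+7.85) / 2.33994 ≈ 3.3548 million.

K3.355 million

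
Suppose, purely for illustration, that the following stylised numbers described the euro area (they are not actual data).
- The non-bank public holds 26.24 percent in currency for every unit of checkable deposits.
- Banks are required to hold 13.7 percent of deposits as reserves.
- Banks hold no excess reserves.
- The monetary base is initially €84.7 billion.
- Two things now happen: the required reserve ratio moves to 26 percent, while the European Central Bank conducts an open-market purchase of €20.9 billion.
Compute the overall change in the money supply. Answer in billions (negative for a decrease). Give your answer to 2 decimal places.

-12.53 billion

Before: m₁ = (1 + 0.2624) / (0.137 + 0.2624) ≈ 3.160741, MB₁ = 84.7, so M₁ = 3.160741 × 84.7 ≈ 267.7148 billion.
After: m₂ = (1 + 0.2624) / (0.26 + 0.2624) ≈ 2.416539, MB₂ = 84.7 + 20.9 = 105.6, so M₂ = 2.416539 × 105.6 ≈ 255.1865 billion.
ΔM = M₂ − M₁ = 255.1865 − 267.7148 = -12.5283 billion.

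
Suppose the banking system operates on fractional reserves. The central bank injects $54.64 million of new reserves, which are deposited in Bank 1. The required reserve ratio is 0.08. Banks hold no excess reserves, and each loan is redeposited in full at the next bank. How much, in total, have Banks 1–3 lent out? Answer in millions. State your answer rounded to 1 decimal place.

$139.1 million

Bank i lends (1 − rr)^i of the original deposit: Bank 1 lends 54.64·0.9200 = 50.2688, Bank 2 lends 54.64·0.9200² ≈ 46.2473, and so on.
Summing a geometric series: total = 54.64·[0.9200·(1 − 0.9200^3) / (1 − 0.9200)] ≈ 139.0636 million.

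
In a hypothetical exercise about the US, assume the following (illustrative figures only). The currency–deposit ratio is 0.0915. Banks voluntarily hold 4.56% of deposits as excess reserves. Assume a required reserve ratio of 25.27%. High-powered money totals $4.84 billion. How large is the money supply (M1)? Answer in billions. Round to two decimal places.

The money multiplier is m = (1 + c) / (rr + e + c) = (1 + 0.0915) / (0.2527 + 0.0456 + 0.0915) ≈ 2.8002.
So M = m × MB = 2.8002 × 4.84 ≈ 13.553 billion.

$13.55 billion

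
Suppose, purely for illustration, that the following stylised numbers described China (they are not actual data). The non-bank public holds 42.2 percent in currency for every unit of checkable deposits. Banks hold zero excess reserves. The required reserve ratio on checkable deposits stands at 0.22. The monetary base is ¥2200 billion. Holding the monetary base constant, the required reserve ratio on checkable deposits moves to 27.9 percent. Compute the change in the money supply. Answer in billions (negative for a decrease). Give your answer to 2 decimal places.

-410.13 billion

Initially m₁ = (1 + 0.422) / (0.22 + 0.422) ≈ 2.2149533, so M₁ = 2.2149533 × 2200 ≈ 4872.8973 billion.
After the change m₂ = (1 + 0.422) / (0.279 + 0.422) ≈ 2.0285307, so M₂ = 2.0285307 × 2200 ≈ 4462.7675 billion.
ΔM = M₂ − M₁ = 4462.7675 − 4872.8973 = -410.1298 billion.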